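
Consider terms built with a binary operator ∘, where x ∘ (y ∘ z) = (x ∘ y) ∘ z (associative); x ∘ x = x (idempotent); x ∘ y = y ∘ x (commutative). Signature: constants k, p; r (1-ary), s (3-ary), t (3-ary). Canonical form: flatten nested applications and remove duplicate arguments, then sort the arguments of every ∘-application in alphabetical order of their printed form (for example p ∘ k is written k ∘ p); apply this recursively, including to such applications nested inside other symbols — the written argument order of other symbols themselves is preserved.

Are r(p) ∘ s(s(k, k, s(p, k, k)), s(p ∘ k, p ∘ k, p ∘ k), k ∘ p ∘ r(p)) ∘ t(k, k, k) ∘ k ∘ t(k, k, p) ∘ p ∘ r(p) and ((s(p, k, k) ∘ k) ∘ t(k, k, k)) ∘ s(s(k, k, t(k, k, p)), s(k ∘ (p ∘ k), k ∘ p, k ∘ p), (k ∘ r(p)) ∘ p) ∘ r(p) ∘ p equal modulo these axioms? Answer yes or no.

Answer: no — k ∘ p ∘ r(p) ∘ s(s(k, k, s(p, k, k)), s(k ∘ p, k ∘ p, k ∘ p), k ∘ p ∘ r(p)) ∘ t(k, k, k) ∘ t(k, k, p) vs k ∘ p ∘ r(p) ∘ s(p, k, k) ∘ s(s(k, k, t(k, k, p)), s(k ∘ p, k ∘ p, k ∘ p), k ∘ p ∘ r(p)) ∘ t(k, k, k)

Derivation:
Left:  r(p) ∘ s(s(k, k, s(p, k, k)), s(p ∘ k, p ∘ k, p ∘ k), k ∘ p ∘ r(p)) ∘ t(k, k, k) ∘ k ∘ t(k, k, p) ∘ p ∘ r(p)
  Inside:  s(s(k, k, s(p, k, k)), s(p ∘ k, p ∘ k, p ∘ k), k ∘ p ∘ r(p))  →  s(s(k, k, s(p, k, k)), s(k ∘ p, k ∘ p, k ∘ p), k ∘ p ∘ r(p))
  Deduplicate:  drop duplicate r(p)
  Order the arguments:  k ∘ p ∘ r(p) ∘ s(s(k, k, s(p, k, k)), s(k ∘ p, k ∘ p, k ∘ p), k ∘ p ∘ r(p)) ∘ t(k, k, k) ∘ t(k, k, p)
Right:  ((s(p, k, k) ∘ k) ∘ t(k, k, k)) ∘ s(s(k, k, t(k, k, p)), s(k ∘ (p ∘ k), k ∘ p, k ∘ p), (k ∘ r(p)) ∘ p) ∘ r(p) ∘ p
  Flatten:  s(p, k, k) ∘ k ∘ t(k, k, k) ∘ s(s(k, k, t(k, k, p)), s(k ∘ (p ∘ k), k ∘ p, k ∘ p), (k ∘ r(p)) ∘ p) ∘ r(p) ∘ p
  Simplify inside:  s(s(k, k, t(k, k, p)), s(k ∘ (p ∘ k), k ∘ p, k ∘ p), (k ∘ r(p)) ∘ p)  →  s(s(k, k, t(k, k, p)), s(k ∘ p, k ∘ p, k ∘ p), k ∘ p ∘ r(p))
  Order the arguments:  k ∘ p ∘ r(p) ∘ s(p, k, k) ∘ s(s(k, k, t(k, k, p)), s(k ∘ p, k ∘ p, k ∘ p), k ∘ p ∘ r(p)) ∘ t(k, k, k)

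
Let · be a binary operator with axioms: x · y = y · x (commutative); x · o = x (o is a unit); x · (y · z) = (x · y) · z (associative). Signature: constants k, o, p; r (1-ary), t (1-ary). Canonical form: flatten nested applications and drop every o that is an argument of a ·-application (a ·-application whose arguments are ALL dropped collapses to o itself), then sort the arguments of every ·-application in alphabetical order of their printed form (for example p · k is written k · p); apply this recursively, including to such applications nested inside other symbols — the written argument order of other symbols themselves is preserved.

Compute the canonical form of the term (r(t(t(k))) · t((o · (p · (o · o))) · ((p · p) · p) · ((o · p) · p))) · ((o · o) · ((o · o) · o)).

Merge nested applications:  r(t(t(k))) · t((o · (p · (o · o))) · ((p · p) · p) · ((o · p) · p)) · o · o · o · o · o
Simplify inside:  t((o · (p · (o · o))) · ((p · p) · p) · ((o · p) · p))  →  t(p · p · p · p · p · p)
Units out:  drop o (×5)
Sort:  r(t(t(k))) · t(p · p · p · p · p · p)

Answer: r(t(t(k))) · t(p · p · p · p · p · p)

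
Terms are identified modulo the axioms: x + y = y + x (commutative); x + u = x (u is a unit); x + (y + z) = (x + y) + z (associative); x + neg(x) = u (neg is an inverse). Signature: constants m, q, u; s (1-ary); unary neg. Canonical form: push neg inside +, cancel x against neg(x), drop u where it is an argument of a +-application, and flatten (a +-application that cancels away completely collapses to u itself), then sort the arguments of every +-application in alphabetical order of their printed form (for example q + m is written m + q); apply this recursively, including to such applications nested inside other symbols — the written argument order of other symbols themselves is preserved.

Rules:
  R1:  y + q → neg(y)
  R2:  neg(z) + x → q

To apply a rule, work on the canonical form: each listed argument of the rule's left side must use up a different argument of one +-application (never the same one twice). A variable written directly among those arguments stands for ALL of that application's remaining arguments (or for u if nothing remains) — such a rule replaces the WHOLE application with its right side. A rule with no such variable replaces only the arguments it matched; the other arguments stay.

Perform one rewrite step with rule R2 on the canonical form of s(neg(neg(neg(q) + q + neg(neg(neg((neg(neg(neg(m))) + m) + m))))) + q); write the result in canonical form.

Answer: s(q)

Derivation:
Canonical form:  s(neg(m) + q)
Apply R2:  consuming neg(m);  x := q, z := m
The extension variable absorbs all remaining arguments, so the whole application is rewritten.
Result:  s(q)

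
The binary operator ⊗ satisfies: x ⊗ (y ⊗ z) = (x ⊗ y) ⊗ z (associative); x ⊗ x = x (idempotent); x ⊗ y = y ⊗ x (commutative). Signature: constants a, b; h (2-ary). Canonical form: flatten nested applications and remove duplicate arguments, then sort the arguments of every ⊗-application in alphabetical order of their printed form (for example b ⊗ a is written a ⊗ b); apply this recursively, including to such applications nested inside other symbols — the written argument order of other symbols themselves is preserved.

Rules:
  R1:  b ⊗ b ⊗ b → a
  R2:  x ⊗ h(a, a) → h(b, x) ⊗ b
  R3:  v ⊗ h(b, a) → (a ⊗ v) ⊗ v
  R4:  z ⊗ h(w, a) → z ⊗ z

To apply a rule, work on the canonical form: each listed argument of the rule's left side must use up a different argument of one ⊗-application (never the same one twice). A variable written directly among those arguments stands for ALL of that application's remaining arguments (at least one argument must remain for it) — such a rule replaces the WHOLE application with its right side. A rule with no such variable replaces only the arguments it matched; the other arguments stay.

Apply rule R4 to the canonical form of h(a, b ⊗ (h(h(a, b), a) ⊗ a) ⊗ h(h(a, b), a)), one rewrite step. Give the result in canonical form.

Answer: h(a, a ⊗ b)

Derivation:
Canonical form:  h(a, a ⊗ b ⊗ h(h(a, b), a))
Match R4:  consume h(h(a, b), a);  w := h(a, b), z := a ⊗ b
Every leftover argument binds to the variable; the entire application is replaced.
Giving:  h(a, a ⊗ b)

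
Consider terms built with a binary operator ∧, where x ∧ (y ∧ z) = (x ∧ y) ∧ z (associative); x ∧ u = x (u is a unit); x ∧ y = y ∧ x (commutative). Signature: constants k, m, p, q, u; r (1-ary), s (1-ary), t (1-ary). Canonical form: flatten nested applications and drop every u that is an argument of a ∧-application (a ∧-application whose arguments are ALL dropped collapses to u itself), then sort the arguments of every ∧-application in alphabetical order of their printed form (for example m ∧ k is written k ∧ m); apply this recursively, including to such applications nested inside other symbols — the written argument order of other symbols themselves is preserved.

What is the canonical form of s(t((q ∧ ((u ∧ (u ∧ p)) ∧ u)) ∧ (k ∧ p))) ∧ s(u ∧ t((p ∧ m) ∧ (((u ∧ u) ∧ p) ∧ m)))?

Simplify inside:  s(t((q ∧ ((u ∧ (u ∧ p)) ∧ u)) ∧ (k ∧ p)))  →  s(t(k ∧ p ∧ p ∧ q))
Simplify inside:  s(u ∧ t((p ∧ m) ∧ (((u ∧ u) ∧ p) ∧ m)))  →  s(t(m ∧ m ∧ p ∧ p))
Sort arguments:  s(t(k ∧ p ∧ p ∧ q)) ∧ s(t(m ∧ m ∧ p ∧ p))

Answer: s(t(k ∧ p ∧ p ∧ q)) ∧ s(t(m ∧ m ∧ p ∧ p))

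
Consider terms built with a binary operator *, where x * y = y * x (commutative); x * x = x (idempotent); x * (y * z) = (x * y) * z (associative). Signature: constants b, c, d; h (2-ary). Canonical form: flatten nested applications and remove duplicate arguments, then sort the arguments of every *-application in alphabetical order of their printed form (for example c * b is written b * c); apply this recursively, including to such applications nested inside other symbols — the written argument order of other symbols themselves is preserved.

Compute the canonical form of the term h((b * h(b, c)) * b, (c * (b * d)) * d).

Work inside:  (c * (b * d)) * d
Merge nested applications:  c * b * d * d
Idempotence:  drop duplicate d
Sort arguments:  b * c * d
Put back:  h(b * h(b, c), b * c * d)

Answer: h(b * h(b, c), b * c * d)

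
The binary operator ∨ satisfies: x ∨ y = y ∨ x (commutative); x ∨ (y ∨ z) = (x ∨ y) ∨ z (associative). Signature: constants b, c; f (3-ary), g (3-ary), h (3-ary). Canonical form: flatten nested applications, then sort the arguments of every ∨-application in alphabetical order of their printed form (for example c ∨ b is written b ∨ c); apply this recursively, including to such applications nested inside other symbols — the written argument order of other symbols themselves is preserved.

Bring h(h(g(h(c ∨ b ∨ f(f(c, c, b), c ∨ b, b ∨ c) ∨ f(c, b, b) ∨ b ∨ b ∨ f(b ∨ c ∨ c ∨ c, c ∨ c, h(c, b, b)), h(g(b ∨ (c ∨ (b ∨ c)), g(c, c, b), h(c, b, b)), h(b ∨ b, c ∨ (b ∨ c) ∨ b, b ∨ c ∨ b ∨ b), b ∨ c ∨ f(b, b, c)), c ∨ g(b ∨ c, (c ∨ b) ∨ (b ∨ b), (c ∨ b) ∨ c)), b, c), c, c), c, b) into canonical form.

Focus inside:  c ∨ b ∨ f(f(c, c, b), c ∨ b, b ∨ c) ∨ f(c, b, b) ∨ b ∨ b ∨ f(b ∨ c ∨ c ∨ c, c ∨ c, h(c, b, b))
Inside:  f(f(c, c, b), c ∨ b, b ∨ c)  →  f(f(c, c, b), b ∨ c, b ∨ c)
Order the arguments:  b ∨ b ∨ b ∨ c ∨ f(b ∨ c ∨ c ∨ c, c ∨ c, h(c, b, b)) ∨ f(c, b, b) ∨ f(f(c, c, b), b ∨ c, b ∨ c)
Put back:  h(h(g(h(b ∨ b ∨ b ∨ c ∨ f(b ∨ c ∨ c ∨ c, c ∨ c, h(c, b, b)) ∨ f(c, b, b) ∨ f(f(c, c, b), b ∨ c, b ∨ c), h(g(b ∨ b ∨ c ∨ c, g(c, c, b), h(c, b, b)), h(b ∨ b, b ∨ b ∨ c ∨ c, b ∨ b ∨ b ∨ c), b ∨ c ∨ f(b, b, c)), c ∨ g(b ∨ c, b ∨ b ∨ b ∨ c, b ∨ c ∨ c)), b, c), c, c), c, b)

Answer: h(h(g(h(b ∨ b ∨ b ∨ c ∨ f(b ∨ c ∨ c ∨ c, c ∨ c, h(c, b, b)) ∨ f(c, b, b) ∨ f(f(c, c, b), b ∨ c, b ∨ c), h(g(b ∨ b ∨ c ∨ c, g(c, c, b), h(c, b, b)), h(b ∨ b, b ∨ b ∨ c ∨ c, b ∨ b ∨ b ∨ c), b ∨ c ∨ f(b, b, c)), c ∨ g(b ∨ c, b ∨ b ∨ b ∨ c, b ∨ c ∨ c)), b, c), c, c), c, b)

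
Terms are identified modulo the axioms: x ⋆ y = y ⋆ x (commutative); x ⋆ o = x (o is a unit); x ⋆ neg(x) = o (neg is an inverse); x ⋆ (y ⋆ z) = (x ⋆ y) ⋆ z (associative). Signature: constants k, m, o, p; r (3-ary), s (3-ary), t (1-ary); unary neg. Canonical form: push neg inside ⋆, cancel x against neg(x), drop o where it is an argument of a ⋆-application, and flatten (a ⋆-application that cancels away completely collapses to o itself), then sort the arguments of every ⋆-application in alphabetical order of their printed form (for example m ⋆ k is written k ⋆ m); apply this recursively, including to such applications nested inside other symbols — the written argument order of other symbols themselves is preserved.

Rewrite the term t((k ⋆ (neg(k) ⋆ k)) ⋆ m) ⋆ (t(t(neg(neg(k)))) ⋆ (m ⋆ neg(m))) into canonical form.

Answer: t(k ⋆ m) ⋆ t(t(k))

Derivation:
Push neg inside:  distribute neg over ⋆ and collapse double neg
Cancel inverse pairs:  m cancels
Combine occurrences:  t(k ⋆ m) ⋆ t(t(k))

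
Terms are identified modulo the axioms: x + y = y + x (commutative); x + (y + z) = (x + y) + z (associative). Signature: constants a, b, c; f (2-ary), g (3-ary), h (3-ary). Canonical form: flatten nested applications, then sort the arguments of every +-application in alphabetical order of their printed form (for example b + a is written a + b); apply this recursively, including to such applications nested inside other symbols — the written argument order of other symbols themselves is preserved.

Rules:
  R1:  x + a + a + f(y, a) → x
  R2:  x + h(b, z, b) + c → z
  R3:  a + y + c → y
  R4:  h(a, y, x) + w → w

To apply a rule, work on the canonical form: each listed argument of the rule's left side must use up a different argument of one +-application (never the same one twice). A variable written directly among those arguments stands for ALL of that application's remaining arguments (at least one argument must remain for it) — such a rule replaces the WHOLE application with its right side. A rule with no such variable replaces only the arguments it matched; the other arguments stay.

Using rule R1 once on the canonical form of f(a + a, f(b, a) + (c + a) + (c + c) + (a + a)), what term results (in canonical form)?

Answer: f(a + a, a + c + c + c)

Derivation:
Canonical form:  f(a + a, a + a + a + c + c + c + f(b, a))
R1 matches:  uses a, a, f(b, a);  x := a + c + c + c, y := b
The variable takes the whole remainder — replace the entire application.
Result:  f(a + a, a + c + c + c)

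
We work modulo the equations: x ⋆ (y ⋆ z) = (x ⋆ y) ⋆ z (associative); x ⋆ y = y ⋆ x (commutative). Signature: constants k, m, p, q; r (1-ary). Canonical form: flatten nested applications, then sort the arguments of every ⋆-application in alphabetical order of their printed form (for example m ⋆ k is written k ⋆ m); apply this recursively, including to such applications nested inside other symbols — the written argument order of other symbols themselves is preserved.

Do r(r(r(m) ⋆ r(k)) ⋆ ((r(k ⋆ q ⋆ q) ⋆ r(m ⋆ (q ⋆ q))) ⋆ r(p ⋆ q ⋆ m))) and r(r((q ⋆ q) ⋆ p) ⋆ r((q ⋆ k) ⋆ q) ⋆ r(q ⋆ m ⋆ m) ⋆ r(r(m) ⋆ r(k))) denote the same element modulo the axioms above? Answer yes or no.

Answer: no — r(r(k ⋆ q ⋆ q) ⋆ r(m ⋆ p ⋆ q) ⋆ r(m ⋆ q ⋆ q) ⋆ r(r(k) ⋆ r(m))) vs r(r(k ⋆ q ⋆ q) ⋆ r(m ⋆ m ⋆ q) ⋆ r(p ⋆ q ⋆ q) ⋆ r(r(k) ⋆ r(m)))

Derivation:
Left:  r(r(r(m) ⋆ r(k)) ⋆ ((r(k ⋆ q ⋆ q) ⋆ r(m ⋆ (q ⋆ q))) ⋆ r(p ⋆ q ⋆ m)))
  Focus inside:  r(r(m) ⋆ r(k)) ⋆ ((r(k ⋆ q ⋆ q) ⋆ r(m ⋆ (q ⋆ q))) ⋆ r(p ⋆ q ⋆ m))
  Flatten:  r(r(m) ⋆ r(k)) ⋆ r(k ⋆ q ⋆ q) ⋆ r(m ⋆ (q ⋆ q)) ⋆ r(p ⋆ q ⋆ m)
  Inside:  r(r(m) ⋆ r(k))  →  r(r(k) ⋆ r(m))
  Inside:  r(m ⋆ (q ⋆ q))  →  r(m ⋆ q ⋆ q)
  Simplify inside:  r(p ⋆ q ⋆ m)  →  r(m ⋆ p ⋆ q)
  Sort arguments:  r(k ⋆ q ⋆ q) ⋆ r(m ⋆ p ⋆ q) ⋆ r(m ⋆ q ⋆ q) ⋆ r(r(k) ⋆ r(m))
  Put back:  r(r(k ⋆ q ⋆ q) ⋆ r(m ⋆ p ⋆ q) ⋆ r(m ⋆ q ⋆ q) ⋆ r(r(k) ⋆ r(m)))
Right:  r(r((q ⋆ q) ⋆ p) ⋆ r((q ⋆ k) ⋆ q) ⋆ r(q ⋆ m ⋆ m) ⋆ r(r(m) ⋆ r(k)))
  Focus inside:  r((q ⋆ q) ⋆ p) ⋆ r((q ⋆ k) ⋆ q) ⋆ r(q ⋆ m ⋆ m) ⋆ r(r(m) ⋆ r(k))
  Canonicalize subterm:  r((q ⋆ q) ⋆ p)  →  r(p ⋆ q ⋆ q)
  Canonicalize subterm:  r((q ⋆ k) ⋆ q)  →  r(k ⋆ q ⋆ q)
  Inside:  r(q ⋆ m ⋆ m)  →  r(m ⋆ m ⋆ q)
  Order the arguments:  r(k ⋆ q ⋆ q) ⋆ r(m ⋆ m ⋆ q) ⋆ r(p ⋆ q ⋆ q) ⋆ r(r(k) ⋆ r(m))
  Put back:  r(r(k ⋆ q ⋆ q) ⋆ r(m ⋆ m ⋆ q) ⋆ r(p ⋆ q ⋆ q) ⋆ r(r(k) ⋆ r(m)))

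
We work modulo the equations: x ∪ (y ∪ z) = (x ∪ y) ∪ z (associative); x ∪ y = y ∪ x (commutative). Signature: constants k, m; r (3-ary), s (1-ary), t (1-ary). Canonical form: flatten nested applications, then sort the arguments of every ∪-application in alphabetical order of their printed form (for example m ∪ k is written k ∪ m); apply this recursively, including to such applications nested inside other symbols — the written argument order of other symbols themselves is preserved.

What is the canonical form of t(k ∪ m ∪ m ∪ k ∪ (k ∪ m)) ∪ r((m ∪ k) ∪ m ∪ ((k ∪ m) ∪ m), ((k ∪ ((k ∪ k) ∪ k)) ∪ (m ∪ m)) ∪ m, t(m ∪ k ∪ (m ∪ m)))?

Answer: r(k ∪ k ∪ m ∪ m ∪ m ∪ m, k ∪ k ∪ k ∪ k ∪ m ∪ m ∪ m, t(k ∪ m ∪ m ∪ m)) ∪ t(k ∪ k ∪ k ∪ m ∪ m ∪ m)

Derivation:
Simplify inside:  t(k ∪ m ∪ m ∪ k ∪ (k ∪ m))  →  t(k ∪ k ∪ k ∪ m ∪ m ∪ m)
Simplify inside:  r((m ∪ k) ∪ m ∪ ((k ∪ m) ∪ m), ((k ∪ ((k ∪ k) ∪ k)) ∪ (m ∪ m)) ∪ m, t(m ∪ k ∪ (m ∪ m)))  →  r(k ∪ k ∪ m ∪ m ∪ m ∪ m, k ∪ k ∪ k ∪ k ∪ m ∪ m ∪ m, t(k ∪ m ∪ m ∪ m))
Sort arguments:  r(k ∪ k ∪ m ∪ m ∪ m ∪ m, k ∪ k ∪ k ∪ k ∪ m ∪ m ∪ m, t(k ∪ m ∪ m ∪ m)) ∪ t(k ∪ k ∪ k ∪ m ∪ m ∪ m)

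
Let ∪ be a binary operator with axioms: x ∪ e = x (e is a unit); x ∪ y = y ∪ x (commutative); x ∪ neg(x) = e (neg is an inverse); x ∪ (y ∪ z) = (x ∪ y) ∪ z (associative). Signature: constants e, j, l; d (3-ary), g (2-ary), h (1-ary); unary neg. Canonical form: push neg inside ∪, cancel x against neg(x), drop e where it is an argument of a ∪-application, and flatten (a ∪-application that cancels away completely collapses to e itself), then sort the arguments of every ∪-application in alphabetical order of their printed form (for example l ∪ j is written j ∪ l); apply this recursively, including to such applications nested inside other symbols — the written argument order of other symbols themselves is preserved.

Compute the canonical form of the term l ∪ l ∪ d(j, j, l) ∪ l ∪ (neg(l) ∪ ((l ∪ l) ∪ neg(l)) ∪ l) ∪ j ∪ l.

Answer: d(j, j, l) ∪ j ∪ l ∪ l ∪ l ∪ l ∪ l

Derivation:
Collect:  l ∪ l ∪ l ∪ l ∪ l ∪ d(j, j, l) ∪ j
Order the arguments:  d(j, j, l) ∪ j ∪ l ∪ l ∪ l ∪ l ∪ l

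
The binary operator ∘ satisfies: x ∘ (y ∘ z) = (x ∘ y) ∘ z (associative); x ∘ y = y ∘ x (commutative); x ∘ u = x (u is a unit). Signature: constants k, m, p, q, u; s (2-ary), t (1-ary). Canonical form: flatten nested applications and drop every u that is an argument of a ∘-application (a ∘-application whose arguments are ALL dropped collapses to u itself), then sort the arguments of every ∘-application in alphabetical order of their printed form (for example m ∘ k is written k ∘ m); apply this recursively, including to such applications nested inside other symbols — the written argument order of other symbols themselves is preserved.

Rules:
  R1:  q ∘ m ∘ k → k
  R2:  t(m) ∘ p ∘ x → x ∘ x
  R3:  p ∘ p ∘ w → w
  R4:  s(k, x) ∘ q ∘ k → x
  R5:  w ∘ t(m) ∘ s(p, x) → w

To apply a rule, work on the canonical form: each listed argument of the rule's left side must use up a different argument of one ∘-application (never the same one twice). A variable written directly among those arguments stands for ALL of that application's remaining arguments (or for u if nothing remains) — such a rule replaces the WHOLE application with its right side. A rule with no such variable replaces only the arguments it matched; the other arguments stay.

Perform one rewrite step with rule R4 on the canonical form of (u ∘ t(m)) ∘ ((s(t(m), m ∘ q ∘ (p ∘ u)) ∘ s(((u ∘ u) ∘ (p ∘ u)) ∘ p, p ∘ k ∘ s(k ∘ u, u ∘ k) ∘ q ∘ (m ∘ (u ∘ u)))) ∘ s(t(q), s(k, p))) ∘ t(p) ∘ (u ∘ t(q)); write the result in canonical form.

Canonical form:  s(p ∘ p, k ∘ m ∘ p ∘ q ∘ s(k, k)) ∘ s(t(m), m ∘ p ∘ q) ∘ s(t(q), s(k, p)) ∘ t(m) ∘ t(p) ∘ t(q)
Match R4:  consume k, q, s(k, k);  x := k
Result:  s(p ∘ p, k ∘ m ∘ p) ∘ s(t(m), m ∘ p ∘ q) ∘ s(t(q), s(k, p)) ∘ t(m) ∘ t(p) ∘ t(q)

Answer: s(p ∘ p, k ∘ m ∘ p) ∘ s(t(m), m ∘ p ∘ q) ∘ s(t(q), s(k, p)) ∘ t(m) ∘ t(p) ∘ t(q)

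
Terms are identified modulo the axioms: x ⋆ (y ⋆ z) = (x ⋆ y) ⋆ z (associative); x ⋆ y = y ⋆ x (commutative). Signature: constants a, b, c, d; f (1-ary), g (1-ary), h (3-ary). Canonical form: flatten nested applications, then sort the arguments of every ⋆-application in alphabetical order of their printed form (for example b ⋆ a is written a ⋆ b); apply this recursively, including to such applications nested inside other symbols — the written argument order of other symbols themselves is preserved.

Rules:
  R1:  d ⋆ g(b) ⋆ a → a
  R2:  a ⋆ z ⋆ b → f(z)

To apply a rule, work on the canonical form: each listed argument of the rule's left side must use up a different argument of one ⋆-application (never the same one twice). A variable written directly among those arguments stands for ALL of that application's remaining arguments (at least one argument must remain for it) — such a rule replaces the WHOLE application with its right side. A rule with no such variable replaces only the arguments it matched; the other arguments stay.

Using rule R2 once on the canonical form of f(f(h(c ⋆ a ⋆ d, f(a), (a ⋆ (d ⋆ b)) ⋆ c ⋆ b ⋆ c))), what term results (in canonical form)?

Answer: f(f(h(a ⋆ c ⋆ d, f(a), f(b ⋆ c ⋆ c ⋆ d))))

Derivation:
Canonical form:  f(f(h(a ⋆ c ⋆ d, f(a), a ⋆ b ⋆ b ⋆ c ⋆ c ⋆ d)))
Apply R2:  consuming a, b;  z := b ⋆ c ⋆ c ⋆ d
The extension variable absorbs all remaining arguments, so the whole application is rewritten.
Giving:  f(f(h(a ⋆ c ⋆ d, f(a), f(b ⋆ c ⋆ c ⋆ d))))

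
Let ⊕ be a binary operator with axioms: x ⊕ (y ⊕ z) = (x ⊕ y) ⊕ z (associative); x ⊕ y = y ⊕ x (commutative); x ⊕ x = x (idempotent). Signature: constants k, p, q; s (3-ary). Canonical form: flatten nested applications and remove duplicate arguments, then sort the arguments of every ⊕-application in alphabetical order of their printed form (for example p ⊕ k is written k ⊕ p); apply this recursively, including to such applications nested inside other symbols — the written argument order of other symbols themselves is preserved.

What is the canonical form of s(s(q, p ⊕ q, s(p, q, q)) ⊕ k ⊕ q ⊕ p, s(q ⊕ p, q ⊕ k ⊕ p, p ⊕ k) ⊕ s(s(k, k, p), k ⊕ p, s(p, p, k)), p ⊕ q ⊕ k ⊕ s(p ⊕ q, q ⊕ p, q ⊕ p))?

Answer: s(k ⊕ p ⊕ q ⊕ s(q, p ⊕ q, s(p, q, q)), s(p ⊕ q, k ⊕ p ⊕ q, k ⊕ p) ⊕ s(s(k, k, p), k ⊕ p, s(p, p, k)), k ⊕ p ⊕ q ⊕ s(p ⊕ q, p ⊕ q, p ⊕ q))

Derivation:
Focus inside:  s(q ⊕ p, q ⊕ k ⊕ p, p ⊕ k) ⊕ s(s(k, k, p), k ⊕ p, s(p, p, k))
Inside:  s(q ⊕ p, q ⊕ k ⊕ p, p ⊕ k)  →  s(p ⊕ q, k ⊕ p ⊕ q, k ⊕ p)
Sort arguments:  s(p ⊕ q, k ⊕ p ⊕ q, k ⊕ p) ⊕ s(s(k, k, p), k ⊕ p, s(p, p, k))
Put back:  s(k ⊕ p ⊕ q ⊕ s(q, p ⊕ q, s(p, q, q)), s(p ⊕ q, k ⊕ p ⊕ q, k ⊕ p) ⊕ s(s(k, k, p), k ⊕ p, s(p, p, k)), k ⊕ p ⊕ q ⊕ s(p ⊕ q, p ⊕ q, p ⊕ q))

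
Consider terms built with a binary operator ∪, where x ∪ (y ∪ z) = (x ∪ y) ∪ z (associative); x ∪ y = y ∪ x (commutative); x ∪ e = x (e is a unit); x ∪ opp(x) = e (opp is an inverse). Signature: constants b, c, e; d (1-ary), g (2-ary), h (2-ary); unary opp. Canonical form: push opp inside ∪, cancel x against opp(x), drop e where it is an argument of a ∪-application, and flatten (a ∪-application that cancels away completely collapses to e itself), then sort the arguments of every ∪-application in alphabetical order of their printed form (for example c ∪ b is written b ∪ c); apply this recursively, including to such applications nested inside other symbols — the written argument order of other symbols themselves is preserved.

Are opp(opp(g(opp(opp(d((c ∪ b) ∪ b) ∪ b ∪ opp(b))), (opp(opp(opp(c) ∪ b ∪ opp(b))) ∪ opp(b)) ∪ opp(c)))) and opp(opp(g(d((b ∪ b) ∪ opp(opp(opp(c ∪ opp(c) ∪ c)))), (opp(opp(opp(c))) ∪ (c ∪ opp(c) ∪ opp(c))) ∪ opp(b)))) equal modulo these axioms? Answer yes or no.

Answer: no — g(d(b ∪ b ∪ c), opp(b) ∪ opp(c) ∪ opp(c)) vs g(d(b ∪ b ∪ opp(c)), opp(b) ∪ opp(c) ∪ opp(c))

Derivation:
Left:  opp(opp(g(opp(opp(d((c ∪ b) ∪ b) ∪ b ∪ opp(b))), (opp(opp(opp(c) ∪ b ∪ opp(b))) ∪ opp(b)) ∪ opp(c))))
  Push opp inside:  distribute opp over ∪ and collapse double opp
  Collect terms:  g(d(b ∪ b ∪ c), opp(b) ∪ opp(c) ∪ opp(c))
Right:  opp(opp(g(d((b ∪ b) ∪ opp(opp(opp(c ∪ opp(c) ∪ c)))), (opp(opp(opp(c))) ∪ (c ∪ opp(c) ∪ opp(c))) ∪ opp(b))))
  Push opp inside:  distribute opp over ∪ and collapse double opp
  Collect terms:  g(d(b ∪ b ∪ opp(c)), opp(b) ∪ opp(c) ∪ opp(c))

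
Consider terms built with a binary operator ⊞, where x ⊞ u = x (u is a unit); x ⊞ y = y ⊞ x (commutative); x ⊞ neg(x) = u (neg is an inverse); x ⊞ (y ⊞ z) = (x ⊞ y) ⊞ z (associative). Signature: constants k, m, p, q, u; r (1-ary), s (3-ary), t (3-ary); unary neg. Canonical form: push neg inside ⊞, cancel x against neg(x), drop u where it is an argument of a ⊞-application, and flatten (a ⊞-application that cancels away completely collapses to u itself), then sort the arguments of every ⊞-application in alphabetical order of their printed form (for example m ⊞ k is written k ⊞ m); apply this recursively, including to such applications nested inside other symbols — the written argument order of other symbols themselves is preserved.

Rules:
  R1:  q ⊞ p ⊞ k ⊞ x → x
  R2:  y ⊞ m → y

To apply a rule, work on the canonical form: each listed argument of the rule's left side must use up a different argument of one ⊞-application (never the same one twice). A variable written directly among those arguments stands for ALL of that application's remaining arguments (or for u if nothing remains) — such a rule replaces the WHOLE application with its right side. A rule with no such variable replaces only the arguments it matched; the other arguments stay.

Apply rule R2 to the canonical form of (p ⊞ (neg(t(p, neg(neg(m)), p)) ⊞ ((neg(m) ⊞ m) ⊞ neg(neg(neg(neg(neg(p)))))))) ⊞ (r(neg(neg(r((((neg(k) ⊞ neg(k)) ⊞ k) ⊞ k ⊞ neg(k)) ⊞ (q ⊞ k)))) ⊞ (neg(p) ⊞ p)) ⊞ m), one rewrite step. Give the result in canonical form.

Answer: neg(t(p, m, p)) ⊞ r(r(q))

Derivation:
Canonical form:  m ⊞ neg(t(p, m, p)) ⊞ r(r(q))
R2 matches:  uses m;  y := neg(t(p, m, p)) ⊞ r(r(q))
The extension variable absorbs all remaining arguments, so the whole application is rewritten.
Result:  neg(t(p, m, p)) ⊞ r(r(q))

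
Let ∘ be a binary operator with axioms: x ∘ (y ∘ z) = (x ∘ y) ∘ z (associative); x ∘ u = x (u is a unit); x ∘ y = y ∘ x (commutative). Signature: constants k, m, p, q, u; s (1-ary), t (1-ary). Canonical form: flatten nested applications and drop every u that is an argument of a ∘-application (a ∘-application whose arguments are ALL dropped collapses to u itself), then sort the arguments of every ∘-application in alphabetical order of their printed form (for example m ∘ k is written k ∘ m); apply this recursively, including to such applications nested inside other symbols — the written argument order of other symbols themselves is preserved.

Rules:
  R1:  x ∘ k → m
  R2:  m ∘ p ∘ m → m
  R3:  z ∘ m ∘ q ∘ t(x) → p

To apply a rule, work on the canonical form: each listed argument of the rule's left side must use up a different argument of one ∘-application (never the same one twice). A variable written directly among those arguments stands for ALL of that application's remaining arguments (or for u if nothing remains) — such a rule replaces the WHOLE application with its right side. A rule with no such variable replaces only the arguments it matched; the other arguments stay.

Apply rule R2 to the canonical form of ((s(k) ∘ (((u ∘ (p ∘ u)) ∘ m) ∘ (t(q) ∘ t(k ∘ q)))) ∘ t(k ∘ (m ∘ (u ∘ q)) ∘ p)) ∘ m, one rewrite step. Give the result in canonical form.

Answer: m ∘ s(k) ∘ t(k ∘ m ∘ p ∘ q) ∘ t(k ∘ q) ∘ t(q)

Derivation:
Canonical form:  m ∘ m ∘ p ∘ s(k) ∘ t(k ∘ m ∘ p ∘ q) ∘ t(k ∘ q) ∘ t(q)
Match R2:  consume m, m, p
Giving:  m ∘ s(k) ∘ t(k ∘ m ∘ p ∘ q) ∘ t(k ∘ q) ∘ t(q)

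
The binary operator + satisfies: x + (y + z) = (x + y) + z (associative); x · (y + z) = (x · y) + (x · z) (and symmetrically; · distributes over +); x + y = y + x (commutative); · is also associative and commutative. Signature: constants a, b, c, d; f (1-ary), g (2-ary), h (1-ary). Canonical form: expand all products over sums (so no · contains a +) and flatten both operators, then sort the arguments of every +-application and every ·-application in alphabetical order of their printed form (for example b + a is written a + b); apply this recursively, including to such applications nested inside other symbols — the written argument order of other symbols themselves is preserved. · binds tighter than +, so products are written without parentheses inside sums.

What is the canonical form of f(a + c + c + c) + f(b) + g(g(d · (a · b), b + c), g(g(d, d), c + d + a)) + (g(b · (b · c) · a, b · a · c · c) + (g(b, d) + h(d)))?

Un-nest:  f(a + c + c + c) + f(b) + g(g(a · b · d, b + c), g(g(d, d), a + c + d)) + g(a · b · b · c, a · b · c · c) + g(b, d) + h(d)
Order the arguments:  f(a + c + c + c) + f(b) + g(a · b · b · c, a · b · c · c) + g(b, d) + g(g(a · b · d, b + c), g(g(d, d), a + c + d)) + h(d)

Answer: f(a + c + c + c) + f(b) + g(a · b · b · c, a · b · c · c) + g(b, d) + g(g(a · b · d, b + c), g(g(d, d), a + c + d)) + h(d)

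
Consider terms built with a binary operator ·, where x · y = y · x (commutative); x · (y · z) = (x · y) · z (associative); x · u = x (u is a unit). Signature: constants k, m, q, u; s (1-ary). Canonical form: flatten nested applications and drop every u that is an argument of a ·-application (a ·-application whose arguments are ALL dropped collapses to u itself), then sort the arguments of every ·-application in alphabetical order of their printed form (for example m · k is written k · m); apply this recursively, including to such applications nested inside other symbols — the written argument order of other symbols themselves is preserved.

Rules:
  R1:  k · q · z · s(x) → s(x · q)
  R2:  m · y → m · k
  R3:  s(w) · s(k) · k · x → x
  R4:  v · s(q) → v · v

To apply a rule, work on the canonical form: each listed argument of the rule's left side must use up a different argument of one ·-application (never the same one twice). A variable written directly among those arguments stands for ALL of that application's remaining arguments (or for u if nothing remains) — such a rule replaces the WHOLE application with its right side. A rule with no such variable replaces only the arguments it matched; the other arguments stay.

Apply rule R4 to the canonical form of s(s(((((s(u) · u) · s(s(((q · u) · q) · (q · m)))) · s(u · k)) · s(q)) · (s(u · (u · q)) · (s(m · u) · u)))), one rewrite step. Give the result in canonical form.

Canonical form:  s(s(s(k) · s(m) · s(q) · s(q) · s(s(m · q · q · q)) · s(u)))
Apply R4:  consuming s(q);  v := s(k) · s(m) · s(q) · s(s(m · q · q · q)) · s(u)
Every leftover argument binds to the variable; the entire application is replaced.
Giving:  s(s(s(k) · s(k) · s(m) · s(m) · s(q) · s(q) · s(s(m · q · q · q)) · s(s(m · q · q · q)) · s(u) · s(u)))

Answer: s(s(s(k) · s(k) · s(m) · s(m) · s(q) · s(q) · s(s(m · q · q · q)) · s(s(m · q · q · q)) · s(u) · s(u)))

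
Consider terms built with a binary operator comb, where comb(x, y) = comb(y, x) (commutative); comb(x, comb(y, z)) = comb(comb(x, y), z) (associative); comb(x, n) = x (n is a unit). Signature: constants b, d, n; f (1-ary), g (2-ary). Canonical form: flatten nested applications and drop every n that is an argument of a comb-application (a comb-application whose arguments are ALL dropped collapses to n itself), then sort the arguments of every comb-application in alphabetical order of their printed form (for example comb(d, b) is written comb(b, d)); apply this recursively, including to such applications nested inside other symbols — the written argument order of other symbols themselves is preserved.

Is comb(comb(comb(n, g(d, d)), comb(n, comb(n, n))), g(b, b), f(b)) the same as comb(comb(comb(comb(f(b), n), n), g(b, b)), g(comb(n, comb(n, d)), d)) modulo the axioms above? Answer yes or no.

Left:  comb(comb(comb(n, g(d, d)), comb(n, comb(n, n))), g(b, b), f(b))
  Un-nest:  comb(n, g(d, d), n, n, n, g(b, b), f(b))
  Drop the unit:  drop n (×4)
  Sort:  comb(f(b), g(b, b), g(d, d))
Right:  comb(comb(comb(comb(f(b), n), n), g(b, b)), g(comb(n, comb(n, d)), d))
  Merge nested applications:  comb(f(b), n, n, g(b, b), g(comb(n, comb(n, d)), d))
  Canonicalize subterm:  g(comb(n, comb(n, d)), d)  →  g(d, d)
  Unit:  drop n (×2)
  Order the arguments:  comb(f(b), g(b, b), g(d, d))

Answer: yes — both canonical forms are comb(f(b), g(b, b), g(d, d))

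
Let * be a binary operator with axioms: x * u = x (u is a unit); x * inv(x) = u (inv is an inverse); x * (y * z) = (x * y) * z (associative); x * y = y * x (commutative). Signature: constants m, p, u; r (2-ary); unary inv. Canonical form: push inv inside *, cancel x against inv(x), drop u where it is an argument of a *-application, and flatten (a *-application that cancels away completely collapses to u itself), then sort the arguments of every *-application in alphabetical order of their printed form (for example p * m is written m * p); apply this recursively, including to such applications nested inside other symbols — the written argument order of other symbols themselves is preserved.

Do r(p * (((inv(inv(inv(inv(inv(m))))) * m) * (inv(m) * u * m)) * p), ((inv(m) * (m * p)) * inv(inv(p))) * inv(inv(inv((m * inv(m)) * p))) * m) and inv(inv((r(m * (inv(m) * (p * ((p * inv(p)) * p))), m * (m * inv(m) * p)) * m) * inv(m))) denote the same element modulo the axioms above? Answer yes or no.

Left:  r(p * (((inv(inv(inv(inv(inv(m))))) * m) * (inv(m) * u * m)) * p), ((inv(m) * (m * p)) * inv(inv(p))) * inv(inv(inv((m * inv(m)) * p))) * m)
  Focus inside:  ((inv(m) * (m * p)) * inv(inv(p))) * inv(inv(inv((m * inv(m)) * p))) * m
  Push inv inside:  distribute inv over * and collapse double inv
  Collect terms:  m * p
  Rebuild:  r(p * p, m * p)
Right:  inv(inv((r(m * (inv(m) * (p * ((p * inv(p)) * p))), m * (m * inv(m) * p)) * m) * inv(m)))
  Push inv inside:  distribute inv over * and collapse double inv
  Cancel inverse pairs:  m cancels
  Collect terms:  r(p * p, m * p)

Answer: yes — both canonical forms are r(p * p, m * p)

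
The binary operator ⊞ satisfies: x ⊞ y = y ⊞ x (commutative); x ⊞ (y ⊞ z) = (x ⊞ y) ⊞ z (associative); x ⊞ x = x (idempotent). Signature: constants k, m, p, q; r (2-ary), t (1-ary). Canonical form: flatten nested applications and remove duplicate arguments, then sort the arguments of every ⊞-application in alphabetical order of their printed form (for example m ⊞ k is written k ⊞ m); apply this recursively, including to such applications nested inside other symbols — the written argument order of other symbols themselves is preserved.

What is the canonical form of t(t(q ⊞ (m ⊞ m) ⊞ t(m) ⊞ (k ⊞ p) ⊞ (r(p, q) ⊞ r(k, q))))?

Answer: t(t(k ⊞ m ⊞ p ⊞ q ⊞ r(k, q) ⊞ r(p, q) ⊞ t(m)))

Derivation:
Descend into:  q ⊞ (m ⊞ m) ⊞ t(m) ⊞ (k ⊞ p) ⊞ (r(p, q) ⊞ r(k, q))
Flatten:  q ⊞ m ⊞ m ⊞ t(m) ⊞ k ⊞ p ⊞ r(p, q) ⊞ r(k, q)
Deduplicate:  drop duplicate m
Sort:  k ⊞ m ⊞ p ⊞ q ⊞ r(k, q) ⊞ r(p, q) ⊞ t(m)
Rebuild:  t(t(k ⊞ m ⊞ p ⊞ q ⊞ r(k, q) ⊞ r(p, q) ⊞ t(m)))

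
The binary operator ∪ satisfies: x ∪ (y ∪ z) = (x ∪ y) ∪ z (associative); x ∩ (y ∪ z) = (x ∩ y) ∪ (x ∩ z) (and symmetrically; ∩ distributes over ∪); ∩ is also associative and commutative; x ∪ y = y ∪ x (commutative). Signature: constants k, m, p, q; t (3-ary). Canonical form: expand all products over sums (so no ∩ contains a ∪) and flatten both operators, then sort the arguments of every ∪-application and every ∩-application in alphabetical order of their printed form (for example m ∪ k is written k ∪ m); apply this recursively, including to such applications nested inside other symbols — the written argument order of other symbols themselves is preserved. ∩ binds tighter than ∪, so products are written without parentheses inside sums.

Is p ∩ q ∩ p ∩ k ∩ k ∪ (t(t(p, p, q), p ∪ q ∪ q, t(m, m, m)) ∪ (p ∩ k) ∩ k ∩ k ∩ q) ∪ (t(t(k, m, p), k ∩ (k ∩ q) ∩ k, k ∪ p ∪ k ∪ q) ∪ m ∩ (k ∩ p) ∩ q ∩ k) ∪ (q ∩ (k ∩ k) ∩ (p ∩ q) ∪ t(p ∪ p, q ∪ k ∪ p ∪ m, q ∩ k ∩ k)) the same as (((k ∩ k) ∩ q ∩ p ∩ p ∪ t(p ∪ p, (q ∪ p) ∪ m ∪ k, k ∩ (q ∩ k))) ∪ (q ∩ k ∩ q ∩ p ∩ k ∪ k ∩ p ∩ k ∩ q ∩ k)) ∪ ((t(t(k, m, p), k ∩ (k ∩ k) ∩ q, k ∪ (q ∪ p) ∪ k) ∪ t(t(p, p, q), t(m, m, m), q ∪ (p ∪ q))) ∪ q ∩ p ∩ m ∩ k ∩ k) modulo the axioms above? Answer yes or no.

Left:  p ∩ q ∩ p ∩ k ∩ k ∪ (t(t(p, p, q), p ∪ q ∪ q, t(m, m, m)) ∪ (p ∩ k) ∩ k ∩ k ∩ q) ∪ (t(t(k, m, p), k ∩ (k ∩ q) ∩ k, k ∪ p ∪ k ∪ q) ∪ m ∩ (k ∩ p) ∩ q ∩ k) ∪ (q ∩ (k ∩ k) ∩ (p ∩ q) ∪ t(p ∪ p, q ∪ k ∪ p ∪ m, q ∩ k ∩ k))
  Un-nest:  k ∩ k ∩ p ∩ p ∩ q ∪ t(t(p, p, q), p ∪ q ∪ q, t(m, m, m)) ∪ k ∩ k ∩ k ∩ p ∩ q ∪ t(t(k, m, p), k ∩ k ∩ k ∩ q, k ∪ k ∪ p ∪ q) ∪ k ∩ k ∩ m ∩ p ∩ q ∪ k ∩ k ∩ p ∩ q ∩ q ∪ t(p ∪ p, k ∪ m ∪ p ∪ q, k ∩ k ∩ q)
  Order the arguments:  k ∩ k ∩ k ∩ p ∩ q ∪ k ∩ k ∩ m ∩ p ∩ q ∪ k ∩ k ∩ p ∩ p ∩ q ∪ k ∩ k ∩ p ∩ q ∩ q ∪ t(p ∪ p, k ∪ m ∪ p ∪ q, k ∩ k ∩ q) ∪ t(t(k, m, p), k ∩ k ∩ k ∩ q, k ∪ k ∪ p ∪ q) ∪ t(t(p, p, q), p ∪ q ∪ q, t(m, m, m))
Right:  (((k ∩ k) ∩ q ∩ p ∩ p ∪ t(p ∪ p, (q ∪ p) ∪ m ∪ k, k ∩ (q ∩ k))) ∪ (q ∩ k ∩ q ∩ p ∩ k ∪ k ∩ p ∩ k ∩ q ∩ k)) ∪ ((t(t(k, m, p), k ∩ (k ∩ k) ∩ q, k ∪ (q ∪ p) ∪ k) ∪ t(t(p, p, q), t(m, m, m), q ∪ (p ∪ q))) ∪ q ∩ p ∩ m ∩ k ∩ k)
  Flatten:  k ∩ k ∩ p ∩ p ∩ q ∪ t(p ∪ p, k ∪ m ∪ p ∪ q, k ∩ k ∩ q) ∪ k ∩ k ∩ p ∩ q ∩ q ∪ k ∩ k ∩ k ∩ p ∩ q ∪ t(t(k, m, p), k ∩ k ∩ k ∩ q, k ∪ k ∪ p ∪ q) ∪ t(t(p, p, q), t(m, m, m), p ∪ q ∪ q) ∪ k ∩ k ∩ m ∩ p ∩ q
  Order the arguments:  k ∩ k ∩ k ∩ p ∩ q ∪ k ∩ k ∩ m ∩ p ∩ q ∪ k ∩ k ∩ p ∩ p ∩ q ∪ k ∩ k ∩ p ∩ q ∩ q ∪ t(p ∪ p, k ∪ m ∪ p ∪ q, k ∩ k ∩ q) ∪ t(t(k, m, p), k ∩ k ∩ k ∩ q, k ∪ k ∪ p ∪ q) ∪ t(t(p, p, q), t(m, m, m), p ∪ q ∪ q)

Answer: no — k ∩ k ∩ k ∩ p ∩ q ∪ k ∩ k ∩ m ∩ p ∩ q ∪ k ∩ k ∩ p ∩ p ∩ q ∪ k ∩ k ∩ p ∩ q ∩ q ∪ t(p ∪ p, k ∪ m ∪ p ∪ q, k ∩ k ∩ q) ∪ t(t(k, m, p), k ∩ k ∩ k ∩ q, k ∪ k ∪ p ∪ q) ∪ t(t(p, p, q), p ∪ q ∪ q, t(m, m, m)) vs k ∩ k ∩ k ∩ p ∩ q ∪ k ∩ k ∩ m ∩ p ∩ q ∪ k ∩ k ∩ p ∩ p ∩ q ∪ k ∩ k ∩ p ∩ q ∩ q ∪ t(p ∪ p, k ∪ m ∪ p ∪ q, k ∩ k ∩ q) ∪ t(t(k, m, p), k ∩ k ∩ k ∩ q, k ∪ k ∪ p ∪ q) ∪ t(t(p, p, q), t(m, m, m), p ∪ q ∪ q)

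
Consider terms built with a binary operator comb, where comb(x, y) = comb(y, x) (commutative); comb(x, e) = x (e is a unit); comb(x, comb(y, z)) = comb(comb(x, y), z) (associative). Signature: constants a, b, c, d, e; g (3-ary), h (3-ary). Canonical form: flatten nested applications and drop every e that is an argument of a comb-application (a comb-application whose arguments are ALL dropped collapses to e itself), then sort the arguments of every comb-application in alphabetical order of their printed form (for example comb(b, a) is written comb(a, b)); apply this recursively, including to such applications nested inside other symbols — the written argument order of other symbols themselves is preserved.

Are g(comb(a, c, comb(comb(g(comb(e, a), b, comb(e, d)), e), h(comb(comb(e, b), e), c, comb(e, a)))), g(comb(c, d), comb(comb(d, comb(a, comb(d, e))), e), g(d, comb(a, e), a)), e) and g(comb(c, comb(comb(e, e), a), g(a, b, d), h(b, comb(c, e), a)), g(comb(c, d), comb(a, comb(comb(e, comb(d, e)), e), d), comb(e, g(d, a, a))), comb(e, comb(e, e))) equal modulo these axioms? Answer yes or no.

Left:  g(comb(a, c, comb(comb(g(comb(e, a), b, comb(e, d)), e), h(comb(comb(e, b), e), c, comb(e, a)))), g(comb(c, d), comb(comb(d, comb(a, comb(d, e))), e), g(d, comb(a, e), a)), e)
  Work inside:  comb(a, c, comb(comb(g(comb(e, a), b, comb(e, d)), e), h(comb(comb(e, b), e), c, comb(e, a))))
  Merge nested applications:  comb(a, c, g(comb(e, a), b, comb(e, d)), e, h(comb(comb(e, b), e), c, comb(e, a)))
  Simplify inside:  g(comb(e, a), b, comb(e, d))  →  g(a, b, d)
  Canonicalize subterm:  h(comb(comb(e, b), e), c, comb(e, a))  →  h(b, c, a)
  Drop the unit:  drop e
  Order the arguments:  comb(a, c, g(a, b, d), h(b, c, a))
  Reassemble:  g(comb(a, c, g(a, b, d), h(b, c, a)), g(comb(c, d), comb(a, d, d), g(d, a, a)), e)
Right:  g(comb(c, comb(comb(e, e), a), g(a, b, d), h(b, comb(c, e), a)), g(comb(c, d), comb(a, comb(comb(e, comb(d, e)), e), d), comb(e, g(d, a, a))), comb(e, comb(e, e)))
  Work inside:  comb(c, comb(comb(e, e), a), g(a, b, d), h(b, comb(c, e), a))
  Un-nest:  comb(c, e, e, a, g(a, b, d), h(b, comb(c, e), a))
  Canonicalize subterm:  h(b, comb(c, e), a)  →  h(b, c, a)
  Unit:  drop e (×2)
  Order the arguments:  comb(a, c, g(a, b, d), h(b, c, a))
  Rebuild:  g(comb(a, c, g(a, b, d), h(b, c, a)), g(comb(c, d), comb(a, d, d), g(d, a, a)), e)

Answer: yes — both canonical forms are g(comb(a, c, g(a, b, d), h(b, c, a)), g(comb(c, d), comb(a, d, d), g(d, a, a)), e)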